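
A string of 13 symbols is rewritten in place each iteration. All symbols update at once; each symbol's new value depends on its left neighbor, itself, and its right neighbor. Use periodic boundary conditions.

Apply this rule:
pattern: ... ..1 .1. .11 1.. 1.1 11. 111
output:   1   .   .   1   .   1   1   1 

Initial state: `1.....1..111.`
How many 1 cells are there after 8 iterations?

11

..111....1111
..111.11.1111
..11111111111
..11111111111  (fixed point — unchanged through iteration 8)
count of 1: 11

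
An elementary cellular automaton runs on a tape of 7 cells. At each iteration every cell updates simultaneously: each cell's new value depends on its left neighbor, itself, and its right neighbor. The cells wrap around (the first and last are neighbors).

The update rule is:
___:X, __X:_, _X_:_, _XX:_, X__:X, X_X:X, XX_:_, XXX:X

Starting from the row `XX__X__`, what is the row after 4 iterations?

__X__XX

__X__X_
X__X__X
_X__X__
__X__XX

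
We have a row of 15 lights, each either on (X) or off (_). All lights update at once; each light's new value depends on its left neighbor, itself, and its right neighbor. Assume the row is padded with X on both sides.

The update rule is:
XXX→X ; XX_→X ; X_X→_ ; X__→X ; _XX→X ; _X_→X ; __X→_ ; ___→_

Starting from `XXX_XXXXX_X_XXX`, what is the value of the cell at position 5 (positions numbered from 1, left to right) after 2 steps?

X

step 1: XXX_XXXXX_X_XXX  (fixed point — unchanged through step 2)
position 5 holds X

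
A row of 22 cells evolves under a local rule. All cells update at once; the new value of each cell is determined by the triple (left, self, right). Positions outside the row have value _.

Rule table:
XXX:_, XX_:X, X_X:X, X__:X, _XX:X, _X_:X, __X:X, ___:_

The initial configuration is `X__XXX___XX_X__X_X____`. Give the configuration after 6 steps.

X______XXXXXX_XX_____X

step 1: XXXX_XX_XXXXXXXXXXX___
step 2: X__XXXXXX_________XX__
step 3: XXXX____XX_______XXXX_
step 4: X__XX__XXXX_____XX__XX
step 5: XXXXXXXX__XX___XXXXXXX
step 6: X______XXXXXX_XX_____X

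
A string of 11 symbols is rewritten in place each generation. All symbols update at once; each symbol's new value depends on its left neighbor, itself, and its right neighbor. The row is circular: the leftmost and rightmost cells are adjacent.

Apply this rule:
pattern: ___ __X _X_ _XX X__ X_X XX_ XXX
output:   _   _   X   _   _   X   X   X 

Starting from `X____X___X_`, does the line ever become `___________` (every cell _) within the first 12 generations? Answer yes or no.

no

X____X___XX
X____X____X
X____X_____
X____X_____  (fixed point — unchanged through generation 12)
generation 12 is X____X_____, still not uniform _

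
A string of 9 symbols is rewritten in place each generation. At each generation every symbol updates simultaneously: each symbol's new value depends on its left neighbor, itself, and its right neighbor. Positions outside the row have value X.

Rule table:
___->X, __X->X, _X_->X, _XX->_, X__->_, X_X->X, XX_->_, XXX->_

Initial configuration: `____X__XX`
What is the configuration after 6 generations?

__X____XX

_XXXX_X__
X____XX_X
__XXX__X_
_X____XXX
XX_XXX___
__X____XX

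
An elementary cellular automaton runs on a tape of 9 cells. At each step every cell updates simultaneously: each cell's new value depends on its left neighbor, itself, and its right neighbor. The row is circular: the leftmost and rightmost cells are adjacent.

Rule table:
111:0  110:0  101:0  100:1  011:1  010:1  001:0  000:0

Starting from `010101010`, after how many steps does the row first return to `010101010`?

step 1: 010101011
step 2: 010101010

2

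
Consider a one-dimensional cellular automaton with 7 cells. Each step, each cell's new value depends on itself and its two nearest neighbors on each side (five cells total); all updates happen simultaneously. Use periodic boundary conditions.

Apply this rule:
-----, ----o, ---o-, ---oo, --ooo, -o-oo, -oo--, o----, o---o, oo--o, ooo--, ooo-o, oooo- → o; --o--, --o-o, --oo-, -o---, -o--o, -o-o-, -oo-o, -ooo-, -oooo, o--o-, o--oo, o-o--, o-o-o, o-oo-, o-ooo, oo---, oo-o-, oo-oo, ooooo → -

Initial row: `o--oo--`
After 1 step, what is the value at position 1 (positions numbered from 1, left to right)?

-

----oo-
position 1 holds -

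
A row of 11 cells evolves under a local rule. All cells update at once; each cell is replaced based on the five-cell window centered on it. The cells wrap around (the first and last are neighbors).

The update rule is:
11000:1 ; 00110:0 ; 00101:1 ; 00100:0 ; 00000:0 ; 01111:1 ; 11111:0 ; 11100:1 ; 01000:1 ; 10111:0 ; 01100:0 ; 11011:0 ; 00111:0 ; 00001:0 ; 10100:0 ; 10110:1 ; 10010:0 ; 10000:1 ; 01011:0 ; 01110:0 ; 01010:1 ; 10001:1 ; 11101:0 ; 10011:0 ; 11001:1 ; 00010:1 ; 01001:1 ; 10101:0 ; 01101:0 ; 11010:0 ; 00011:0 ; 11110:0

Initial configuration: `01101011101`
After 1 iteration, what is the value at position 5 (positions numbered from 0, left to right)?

0

01000000000
position 5 holds 0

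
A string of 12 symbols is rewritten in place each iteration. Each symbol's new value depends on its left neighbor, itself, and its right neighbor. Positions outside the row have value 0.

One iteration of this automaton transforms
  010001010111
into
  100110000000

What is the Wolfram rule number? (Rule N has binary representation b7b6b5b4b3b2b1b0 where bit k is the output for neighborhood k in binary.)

3

position 10: 111 → 0  (bit 7 = 0)
position 11: 110 → 0  (bit 6 = 0)
position 6: 101 → 0  (bit 5 = 0)
position 2: 100 → 0  (bit 4 = 0)
position 9: 011 → 0  (bit 3 = 0)
position 1: 010 → 0  (bit 2 = 0)
position 0: 001 → 1  (bit 1 = 1)
position 3: 000 → 1  (bit 0 = 1)
bits b7..b0 = 00000011 = 3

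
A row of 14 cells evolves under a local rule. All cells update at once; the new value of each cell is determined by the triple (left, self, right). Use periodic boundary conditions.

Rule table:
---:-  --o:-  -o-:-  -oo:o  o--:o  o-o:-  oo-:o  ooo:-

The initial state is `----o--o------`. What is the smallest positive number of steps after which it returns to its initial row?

-----o--o-----
------o--o----
-------o--o---
--------o--o--
---------o--o-
----------o--o
o----------o--
-o----------o-
--o----------o
o--o----------
-o--o---------
--o--o--------
---o--o-------
----o--o------

14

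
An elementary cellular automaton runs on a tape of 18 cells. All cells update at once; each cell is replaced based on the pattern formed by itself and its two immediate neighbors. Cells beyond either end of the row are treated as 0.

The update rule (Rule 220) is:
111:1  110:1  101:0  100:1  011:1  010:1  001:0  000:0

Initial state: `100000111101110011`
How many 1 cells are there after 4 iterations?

15

iteration 1: 110000111101111011
iteration 2: 111000111101111011
iteration 3: 111100111101111011
iteration 4: 111110111101111011
count of 1: 15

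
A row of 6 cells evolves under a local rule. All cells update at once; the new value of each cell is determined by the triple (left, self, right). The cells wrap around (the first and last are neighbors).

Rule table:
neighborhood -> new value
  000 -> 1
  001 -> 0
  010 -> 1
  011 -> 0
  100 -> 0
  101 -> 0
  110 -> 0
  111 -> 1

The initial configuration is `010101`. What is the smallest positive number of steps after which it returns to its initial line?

010101

1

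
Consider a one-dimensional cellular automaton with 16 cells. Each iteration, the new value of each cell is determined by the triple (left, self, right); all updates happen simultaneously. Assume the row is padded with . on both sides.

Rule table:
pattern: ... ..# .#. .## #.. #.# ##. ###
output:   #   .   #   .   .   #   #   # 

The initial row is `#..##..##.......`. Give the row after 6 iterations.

#..########.##.#

#...#...#.######
#.#.#.#.##.#####
########.##.####
.########.##.###
..########.##.##
#..########.##.#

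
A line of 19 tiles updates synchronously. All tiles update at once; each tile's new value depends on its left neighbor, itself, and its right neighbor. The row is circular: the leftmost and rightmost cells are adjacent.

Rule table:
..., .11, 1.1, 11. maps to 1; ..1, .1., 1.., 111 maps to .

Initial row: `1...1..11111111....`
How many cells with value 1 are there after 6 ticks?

8

tick 1: ..1....1......1.11.
tick 2: 1...11...1111..111.
tick 3: ..1.11.1.1..1..1.11
tick 4: ...1111.1.......111
tick 5: .1.1..11..11111.1.1
tick 6: 1.1...11..1...11.1.
count of 1: 8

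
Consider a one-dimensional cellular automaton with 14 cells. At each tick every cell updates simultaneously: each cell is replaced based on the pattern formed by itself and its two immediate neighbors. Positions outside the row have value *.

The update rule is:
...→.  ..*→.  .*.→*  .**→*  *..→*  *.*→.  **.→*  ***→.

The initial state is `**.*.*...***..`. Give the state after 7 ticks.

.*.*.*.*.*.**.

tick 1: .*.*.**..*.**.
tick 2: .*.*.***.*.**.
tick 3: .*.*.*.*.*.**.
tick 4: .*.*.*.*.*.**.  (fixed point — unchanged through tick 7)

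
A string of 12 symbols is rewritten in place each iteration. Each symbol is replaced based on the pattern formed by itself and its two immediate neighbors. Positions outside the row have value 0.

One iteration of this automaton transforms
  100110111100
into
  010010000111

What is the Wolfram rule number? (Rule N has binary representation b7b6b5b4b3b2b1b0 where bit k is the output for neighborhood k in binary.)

81

position 7: 111 → 0  (bit 7 = 0)
position 4: 110 → 1  (bit 6 = 1)
position 5: 101 → 0  (bit 5 = 0)
position 1: 100 → 1  (bit 4 = 1)
position 3: 011 → 0  (bit 3 = 0)
position 0: 010 → 0  (bit 2 = 0)
position 2: 001 → 0  (bit 1 = 0)
position 11: 000 → 1  (bit 0 = 1)
bits b7..b0 = 01010001 = 81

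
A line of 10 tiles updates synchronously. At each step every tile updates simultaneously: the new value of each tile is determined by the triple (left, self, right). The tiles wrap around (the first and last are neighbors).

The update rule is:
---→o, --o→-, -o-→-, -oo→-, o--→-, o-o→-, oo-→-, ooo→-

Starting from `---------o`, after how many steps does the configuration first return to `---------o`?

2

step 1: -ooooooo--
step 2: ---------o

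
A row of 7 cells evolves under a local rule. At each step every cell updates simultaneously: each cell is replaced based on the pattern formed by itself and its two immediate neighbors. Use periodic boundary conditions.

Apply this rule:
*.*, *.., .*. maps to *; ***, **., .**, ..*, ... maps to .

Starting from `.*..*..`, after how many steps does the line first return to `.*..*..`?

.**.**.
...*..*
*..**.*
.*...*.
.**..**
*..*...
**.**..
..*..*.
..**.**
*...*..
**..**.
..*...*
*.**..*
.*..*..

14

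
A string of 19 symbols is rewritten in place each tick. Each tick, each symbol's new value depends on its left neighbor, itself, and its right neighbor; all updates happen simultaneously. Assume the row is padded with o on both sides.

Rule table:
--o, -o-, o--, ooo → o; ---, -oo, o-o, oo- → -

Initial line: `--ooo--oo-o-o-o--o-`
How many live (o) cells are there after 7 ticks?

oo-o-oo---o-o-oooo-
o--o---o-oo-o--oo--
-oooo-oo----ooo--oo
--oo----o--o-o-oo-o
oo--o--ooooo-o-----
o-ooooo-ooo--oo---o
---ooo---o-oo--o-o-
count of o: 8

8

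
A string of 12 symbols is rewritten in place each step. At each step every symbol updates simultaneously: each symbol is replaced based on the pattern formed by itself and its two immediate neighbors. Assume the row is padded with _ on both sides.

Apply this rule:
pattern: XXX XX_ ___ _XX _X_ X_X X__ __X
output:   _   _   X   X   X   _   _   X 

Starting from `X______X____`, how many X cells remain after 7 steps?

8

X_XXXXXX_XXX
X_X______X__
X_X_XXXXXX_X
X_X_X______X
X_X_X_XXXXXX
X_X_X_X_____
X_X_X_X_XXXX
count of X: 8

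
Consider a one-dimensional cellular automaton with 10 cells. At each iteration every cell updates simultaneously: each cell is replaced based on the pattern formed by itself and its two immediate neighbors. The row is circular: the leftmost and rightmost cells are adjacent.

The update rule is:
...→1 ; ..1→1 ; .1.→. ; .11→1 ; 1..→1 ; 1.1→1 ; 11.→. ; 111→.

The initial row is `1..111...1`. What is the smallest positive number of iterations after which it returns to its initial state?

.111..1111
11..111...
1.111..111
.11..111..
11.111..11
..11..111.
111.111..1
...11..111
1111.111..
1...11..11
.1111.111.
11...11..1
..1111.111
111...11..
1..1111.11
.111...11.
11..1111.1
..111...11
111..1111.
1..111...1

20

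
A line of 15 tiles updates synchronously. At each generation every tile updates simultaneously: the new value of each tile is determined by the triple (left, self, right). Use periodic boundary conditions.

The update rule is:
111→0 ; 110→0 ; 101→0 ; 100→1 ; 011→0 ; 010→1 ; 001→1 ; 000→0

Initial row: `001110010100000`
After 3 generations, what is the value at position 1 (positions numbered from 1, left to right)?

0

generation 1: 010001110110000
generation 2: 111010000001000
generation 3: 000011000011101
position 1 holds 0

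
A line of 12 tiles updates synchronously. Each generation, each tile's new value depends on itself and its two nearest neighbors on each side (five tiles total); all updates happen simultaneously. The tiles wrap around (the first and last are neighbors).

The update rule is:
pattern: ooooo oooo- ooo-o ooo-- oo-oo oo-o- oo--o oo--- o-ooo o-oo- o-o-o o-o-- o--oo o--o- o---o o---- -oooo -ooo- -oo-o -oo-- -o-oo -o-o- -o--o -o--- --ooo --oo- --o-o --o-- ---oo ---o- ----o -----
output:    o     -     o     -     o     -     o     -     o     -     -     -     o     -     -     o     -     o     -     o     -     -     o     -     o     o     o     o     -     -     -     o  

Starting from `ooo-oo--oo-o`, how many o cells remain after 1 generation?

8

--oo-oooo-oo
count of o: 8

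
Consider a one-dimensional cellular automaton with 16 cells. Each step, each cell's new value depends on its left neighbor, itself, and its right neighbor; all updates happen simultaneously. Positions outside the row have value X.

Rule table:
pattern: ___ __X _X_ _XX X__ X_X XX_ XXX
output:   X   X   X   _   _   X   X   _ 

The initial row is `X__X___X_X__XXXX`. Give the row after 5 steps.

step 1: X_XX_XXXXX_X____
step 2: XX_XX____XXX_XXX
step 3: _XX_X_XXX__XX___
step 4: X_XXXX__X_X_X_XX
step 5: XX___X_XXXXXXX__

XX___X_XXXXXXX__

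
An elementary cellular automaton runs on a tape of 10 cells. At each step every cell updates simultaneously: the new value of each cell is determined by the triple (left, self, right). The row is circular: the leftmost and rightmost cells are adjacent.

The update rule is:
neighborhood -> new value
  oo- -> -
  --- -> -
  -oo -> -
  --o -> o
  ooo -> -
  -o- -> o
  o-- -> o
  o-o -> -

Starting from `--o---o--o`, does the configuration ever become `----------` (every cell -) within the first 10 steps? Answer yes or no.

step 1: oooo-ooooo
step 2: ----------
all cells are - at step 2

yes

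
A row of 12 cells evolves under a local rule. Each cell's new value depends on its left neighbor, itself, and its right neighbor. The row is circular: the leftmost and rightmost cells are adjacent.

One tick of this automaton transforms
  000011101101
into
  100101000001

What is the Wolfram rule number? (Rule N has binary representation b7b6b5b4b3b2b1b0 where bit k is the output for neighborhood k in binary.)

150

position 5: 111 → 1  (bit 7 = 1)
position 6: 110 → 0  (bit 6 = 0)
position 7: 101 → 0  (bit 5 = 0)
position 0: 100 → 1  (bit 4 = 1)
position 4: 011 → 0  (bit 3 = 0)
position 11: 010 → 1  (bit 2 = 1)
position 3: 001 → 1  (bit 1 = 1)
position 1: 000 → 0  (bit 0 = 0)
bits b7..b0 = 10010110 = 150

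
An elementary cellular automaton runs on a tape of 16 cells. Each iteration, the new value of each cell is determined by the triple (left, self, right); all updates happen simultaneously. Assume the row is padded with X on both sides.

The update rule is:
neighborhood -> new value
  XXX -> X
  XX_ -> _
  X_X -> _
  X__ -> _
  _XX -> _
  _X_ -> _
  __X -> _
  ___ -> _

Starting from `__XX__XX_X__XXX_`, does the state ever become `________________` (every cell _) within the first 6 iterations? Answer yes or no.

iteration 1: _____________X__
iteration 2: ________________
all cells are _ at iteration 2

yes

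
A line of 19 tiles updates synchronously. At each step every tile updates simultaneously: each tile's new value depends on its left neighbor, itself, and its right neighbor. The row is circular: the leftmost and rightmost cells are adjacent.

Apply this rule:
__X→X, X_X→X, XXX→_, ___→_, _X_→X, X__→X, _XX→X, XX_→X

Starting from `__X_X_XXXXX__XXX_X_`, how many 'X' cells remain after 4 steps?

_XXXXXX___XXXX_XXXX
XX____XX_XX__XXX__X
_XX__XXXXXXXXX_XXXX
XXXXXX_______XXX__X
count of X: 10

10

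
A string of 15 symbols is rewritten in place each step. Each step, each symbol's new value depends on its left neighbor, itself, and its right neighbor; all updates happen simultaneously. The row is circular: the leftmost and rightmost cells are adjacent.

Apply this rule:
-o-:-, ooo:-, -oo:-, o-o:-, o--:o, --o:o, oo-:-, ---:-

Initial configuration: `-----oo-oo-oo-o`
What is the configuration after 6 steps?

o---o----------
-o-o-o--------o
------o------o-
-----o-o----o-o
o---o---o--o---
-o-o-o-o-oo-o-o

-o-o-o-o-oo-o-o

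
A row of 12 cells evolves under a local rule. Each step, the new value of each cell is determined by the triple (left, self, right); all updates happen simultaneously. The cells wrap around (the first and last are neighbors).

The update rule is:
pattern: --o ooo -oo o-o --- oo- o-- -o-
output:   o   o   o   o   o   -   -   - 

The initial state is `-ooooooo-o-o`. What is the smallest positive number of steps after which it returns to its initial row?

12

step 1: ooooooo-o-o-
step 2: oooooo-o-o-o
step 3: ooooo-o-o-oo
step 4: oooo-o-o-ooo
step 5: ooo-o-o-oooo
step 6: oo-o-o-ooooo
step 7: o-o-o-oooooo
step 8: -o-o-ooooooo
step 9: o-o-ooooooo-
step 10: -o-ooooooo-o
step 11: o-ooooooo-o-
step 12: -ooooooo-o-o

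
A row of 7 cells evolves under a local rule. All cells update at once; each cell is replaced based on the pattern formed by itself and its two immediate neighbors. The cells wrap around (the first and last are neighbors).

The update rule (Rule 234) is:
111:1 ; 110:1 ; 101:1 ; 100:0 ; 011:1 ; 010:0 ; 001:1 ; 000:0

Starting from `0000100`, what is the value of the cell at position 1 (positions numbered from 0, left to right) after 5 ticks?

0

0001000
0010000
0100000
1000000
0000001
position 1 holds 0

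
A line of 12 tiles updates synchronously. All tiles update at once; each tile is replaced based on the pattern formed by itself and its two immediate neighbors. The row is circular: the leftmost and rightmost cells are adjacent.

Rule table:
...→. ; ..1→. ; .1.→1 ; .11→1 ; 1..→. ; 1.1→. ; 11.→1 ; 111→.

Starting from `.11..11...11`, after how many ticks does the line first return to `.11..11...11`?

tick 1: .11..11...11

1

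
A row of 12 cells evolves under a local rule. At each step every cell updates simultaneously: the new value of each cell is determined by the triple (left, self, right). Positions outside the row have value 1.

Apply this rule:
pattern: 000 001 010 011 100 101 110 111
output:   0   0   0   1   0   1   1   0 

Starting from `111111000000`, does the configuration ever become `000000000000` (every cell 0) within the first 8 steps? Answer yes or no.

yes

000001000000
000000000000
all cells are 0 at step 2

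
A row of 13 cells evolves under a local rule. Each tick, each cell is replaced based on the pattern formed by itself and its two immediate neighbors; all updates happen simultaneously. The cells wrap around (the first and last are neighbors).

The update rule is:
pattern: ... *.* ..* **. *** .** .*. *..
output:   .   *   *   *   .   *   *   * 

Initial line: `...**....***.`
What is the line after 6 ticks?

*......**...*

..****..**.**
***..********
..****.......
.**..**......
********.....
*......**...*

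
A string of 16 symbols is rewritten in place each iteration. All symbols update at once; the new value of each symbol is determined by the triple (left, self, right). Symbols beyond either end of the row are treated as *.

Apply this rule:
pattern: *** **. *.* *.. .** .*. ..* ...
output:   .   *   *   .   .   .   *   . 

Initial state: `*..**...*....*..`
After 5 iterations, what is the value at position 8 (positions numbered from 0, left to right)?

*.*.*..*....*..*
**.*..*....*..*.
.**..*....*..*.*
*.*.*....*..*.*.
**.*....*..*.*.*
position 8 holds *

*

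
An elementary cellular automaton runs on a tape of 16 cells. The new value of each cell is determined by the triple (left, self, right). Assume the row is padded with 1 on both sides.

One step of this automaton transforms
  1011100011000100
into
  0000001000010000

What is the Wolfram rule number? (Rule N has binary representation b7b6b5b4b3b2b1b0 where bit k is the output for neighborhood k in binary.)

1

position 3: 111 → 0  (bit 7 = 0)
position 0: 110 → 0  (bit 6 = 0)
position 1: 101 → 0  (bit 5 = 0)
position 5: 100 → 0  (bit 4 = 0)
position 2: 011 → 0  (bit 3 = 0)
position 13: 010 → 0  (bit 2 = 0)
position 7: 001 → 0  (bit 1 = 0)
position 6: 000 → 1  (bit 0 = 1)
bits b7..b0 = 00000001 = 1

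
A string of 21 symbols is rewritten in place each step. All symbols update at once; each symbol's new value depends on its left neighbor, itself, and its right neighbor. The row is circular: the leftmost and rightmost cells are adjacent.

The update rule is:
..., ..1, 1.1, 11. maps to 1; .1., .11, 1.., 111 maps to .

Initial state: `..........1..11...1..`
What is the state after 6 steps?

1......11.11.1.1..1..

1111111111..1.1.11..1
.........1.1.1.1.1.1.
111111111.1.1.1.1.1..
........11.1.1.1.1..1
.1111111.11.1.1.1..1.
1......11.11.1.1..1..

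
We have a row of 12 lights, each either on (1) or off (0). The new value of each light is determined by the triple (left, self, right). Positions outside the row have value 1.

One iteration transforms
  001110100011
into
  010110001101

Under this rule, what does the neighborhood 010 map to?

0

At position 6 the neighborhood is 010; the next row has 0 there.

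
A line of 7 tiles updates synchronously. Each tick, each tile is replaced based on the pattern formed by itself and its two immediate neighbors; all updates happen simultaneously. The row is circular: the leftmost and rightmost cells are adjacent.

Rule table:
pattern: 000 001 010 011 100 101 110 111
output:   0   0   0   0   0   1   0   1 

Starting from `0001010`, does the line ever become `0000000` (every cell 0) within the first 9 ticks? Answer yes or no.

yes

0000100
0000000
all cells are 0 at tick 2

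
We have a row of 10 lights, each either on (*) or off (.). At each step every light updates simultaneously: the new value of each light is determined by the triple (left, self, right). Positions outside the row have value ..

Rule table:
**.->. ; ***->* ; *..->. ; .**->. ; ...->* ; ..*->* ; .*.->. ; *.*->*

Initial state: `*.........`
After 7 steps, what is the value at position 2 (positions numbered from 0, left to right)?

..********
**.******.
..*.****..
**.*.**..*
..*.*...*.
**.*..**..
..*..*...*
position 2 holds *

*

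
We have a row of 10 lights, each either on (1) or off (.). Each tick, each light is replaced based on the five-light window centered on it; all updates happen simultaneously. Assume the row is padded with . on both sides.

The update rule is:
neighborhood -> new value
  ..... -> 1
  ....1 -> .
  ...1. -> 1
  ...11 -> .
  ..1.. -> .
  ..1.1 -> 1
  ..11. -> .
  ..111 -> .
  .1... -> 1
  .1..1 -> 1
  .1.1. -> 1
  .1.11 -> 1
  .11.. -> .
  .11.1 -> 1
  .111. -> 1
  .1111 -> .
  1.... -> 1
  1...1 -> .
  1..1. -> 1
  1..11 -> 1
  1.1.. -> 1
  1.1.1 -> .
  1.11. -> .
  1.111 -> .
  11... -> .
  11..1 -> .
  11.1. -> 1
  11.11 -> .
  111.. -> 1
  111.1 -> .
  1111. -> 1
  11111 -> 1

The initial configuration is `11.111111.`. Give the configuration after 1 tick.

.1...1111.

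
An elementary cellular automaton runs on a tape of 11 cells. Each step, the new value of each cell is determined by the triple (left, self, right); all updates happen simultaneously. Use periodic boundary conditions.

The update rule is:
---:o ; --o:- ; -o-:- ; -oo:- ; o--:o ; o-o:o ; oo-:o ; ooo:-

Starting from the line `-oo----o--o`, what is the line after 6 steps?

--o--oo--oo

o-oooo--o--
-o---oo--o-
--oo--oo--o
o--oo--oo--
-o--oo--oo-
--o--oo--oo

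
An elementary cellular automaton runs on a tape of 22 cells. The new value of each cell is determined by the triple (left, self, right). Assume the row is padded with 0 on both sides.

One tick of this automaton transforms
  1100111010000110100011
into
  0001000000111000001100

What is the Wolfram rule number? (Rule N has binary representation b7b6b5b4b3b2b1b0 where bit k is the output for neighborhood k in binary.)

3

position 5: 111 → 0  (bit 7 = 0)
position 1: 110 → 0  (bit 6 = 0)
position 7: 101 → 0  (bit 5 = 0)
position 2: 100 → 0  (bit 4 = 0)
position 0: 011 → 0  (bit 3 = 0)
position 8: 010 → 0  (bit 2 = 0)
position 3: 001 → 1  (bit 1 = 1)
position 10: 000 → 1  (bit 0 = 1)
bits b7..b0 = 00000011 = 3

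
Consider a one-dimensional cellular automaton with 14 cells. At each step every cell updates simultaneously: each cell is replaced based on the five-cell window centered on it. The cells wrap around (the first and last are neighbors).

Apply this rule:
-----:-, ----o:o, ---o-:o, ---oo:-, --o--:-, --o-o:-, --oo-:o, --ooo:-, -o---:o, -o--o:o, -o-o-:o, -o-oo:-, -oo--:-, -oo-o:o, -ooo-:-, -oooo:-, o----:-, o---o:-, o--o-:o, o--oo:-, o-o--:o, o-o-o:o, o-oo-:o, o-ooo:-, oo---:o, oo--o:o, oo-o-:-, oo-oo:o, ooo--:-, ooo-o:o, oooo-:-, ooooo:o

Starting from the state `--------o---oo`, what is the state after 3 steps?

--oo--ooo--oo-

step 1: o-----oo-o--o-
step 2: oo--o-oo-ooo-o
step 3: --oo--ooo--oo-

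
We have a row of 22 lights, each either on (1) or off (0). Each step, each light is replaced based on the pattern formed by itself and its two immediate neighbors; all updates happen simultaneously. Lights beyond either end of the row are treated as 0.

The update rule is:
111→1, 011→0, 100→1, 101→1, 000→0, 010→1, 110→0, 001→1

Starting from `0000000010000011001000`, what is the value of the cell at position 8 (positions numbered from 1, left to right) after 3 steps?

1

0000000111000100111100
0000001010101111011010
0000011111110110100111
position 8 holds 1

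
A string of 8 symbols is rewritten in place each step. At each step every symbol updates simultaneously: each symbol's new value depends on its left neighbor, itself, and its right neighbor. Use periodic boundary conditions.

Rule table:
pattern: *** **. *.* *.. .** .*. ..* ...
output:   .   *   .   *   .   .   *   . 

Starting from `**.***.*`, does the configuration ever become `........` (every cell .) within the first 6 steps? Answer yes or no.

yes

step 1: .*...*..
step 2: *.*.*.*.
step 3: ........
all cells are . at step 3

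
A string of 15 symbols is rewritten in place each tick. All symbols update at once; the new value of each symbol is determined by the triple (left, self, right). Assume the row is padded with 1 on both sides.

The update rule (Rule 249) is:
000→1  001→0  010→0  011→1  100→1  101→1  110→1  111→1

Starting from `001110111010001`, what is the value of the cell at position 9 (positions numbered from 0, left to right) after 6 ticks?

101111111101101
111111111111111
111111111111111  (fixed point — unchanged through tick 6)
position 9 holds 1

1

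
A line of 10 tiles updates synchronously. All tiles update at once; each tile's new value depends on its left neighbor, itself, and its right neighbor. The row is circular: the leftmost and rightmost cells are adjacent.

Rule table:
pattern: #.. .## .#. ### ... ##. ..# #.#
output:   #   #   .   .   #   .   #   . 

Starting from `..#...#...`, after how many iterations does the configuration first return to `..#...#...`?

20

##.###.###
...#...#..
###.###.##
....#...#.
####.###.#
.....#...#
#####.###.
#.....#...
.#####.###
.#.....#..
#.#####.##
..#.....#.
##.#####.#
...#.....#
###.#####.
#...#.....
.###.#####
.#...#....
#.###.####
..#...#...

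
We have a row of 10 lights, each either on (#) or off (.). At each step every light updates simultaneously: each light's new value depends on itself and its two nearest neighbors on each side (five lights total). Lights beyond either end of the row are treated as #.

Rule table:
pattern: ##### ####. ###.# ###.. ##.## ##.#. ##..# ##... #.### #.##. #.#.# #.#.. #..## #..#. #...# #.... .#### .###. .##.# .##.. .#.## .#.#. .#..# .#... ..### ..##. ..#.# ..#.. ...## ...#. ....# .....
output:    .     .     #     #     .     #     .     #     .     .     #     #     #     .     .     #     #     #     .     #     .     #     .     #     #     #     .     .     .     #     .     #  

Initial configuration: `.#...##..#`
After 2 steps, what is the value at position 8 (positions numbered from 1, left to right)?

.

step 1: ###..##.##
step 2: ..#.##...#
position 8 holds .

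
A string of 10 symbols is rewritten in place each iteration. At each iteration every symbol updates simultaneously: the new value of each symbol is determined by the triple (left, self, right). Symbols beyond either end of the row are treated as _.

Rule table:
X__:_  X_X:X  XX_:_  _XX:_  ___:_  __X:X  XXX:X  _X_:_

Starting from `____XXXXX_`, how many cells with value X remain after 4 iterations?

___X_XXX__
__X_X_X___
_X_X_X____
X_X_X_____
count of X: 3

3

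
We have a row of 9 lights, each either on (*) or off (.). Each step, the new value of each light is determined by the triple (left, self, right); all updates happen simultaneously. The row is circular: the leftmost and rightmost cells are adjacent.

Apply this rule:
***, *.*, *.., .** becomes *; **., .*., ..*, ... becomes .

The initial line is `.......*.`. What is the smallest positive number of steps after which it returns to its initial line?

9

step 1: ........*
step 2: *........
step 3: .*.......
step 4: ..*......
step 5: ...*.....
step 6: ....*....
step 7: .....*...
step 8: ......*..
step 9: .......*.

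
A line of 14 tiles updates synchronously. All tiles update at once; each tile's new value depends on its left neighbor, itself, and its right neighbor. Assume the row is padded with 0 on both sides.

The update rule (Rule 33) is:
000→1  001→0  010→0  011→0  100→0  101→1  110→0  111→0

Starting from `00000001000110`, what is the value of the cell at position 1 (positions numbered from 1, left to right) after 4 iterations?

0

11111100010000
00000001000111
11111100010000  (repeats iteration 1; period 2)
iteration 4: 00000001000111
position 1 holds 0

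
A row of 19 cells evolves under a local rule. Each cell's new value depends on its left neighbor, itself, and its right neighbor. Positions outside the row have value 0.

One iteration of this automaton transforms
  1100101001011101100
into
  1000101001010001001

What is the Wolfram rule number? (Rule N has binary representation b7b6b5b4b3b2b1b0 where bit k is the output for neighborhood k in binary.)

position 12: 111 → 0  (bit 7 = 0)
position 1: 110 → 0  (bit 6 = 0)
position 5: 101 → 0  (bit 5 = 0)
position 2: 100 → 0  (bit 4 = 0)
position 0: 011 → 1  (bit 3 = 1)
position 4: 010 → 1  (bit 2 = 1)
position 3: 001 → 0  (bit 1 = 0)
position 18: 000 → 1  (bit 0 = 1)
bits b7..b0 = 00001101 = 13

13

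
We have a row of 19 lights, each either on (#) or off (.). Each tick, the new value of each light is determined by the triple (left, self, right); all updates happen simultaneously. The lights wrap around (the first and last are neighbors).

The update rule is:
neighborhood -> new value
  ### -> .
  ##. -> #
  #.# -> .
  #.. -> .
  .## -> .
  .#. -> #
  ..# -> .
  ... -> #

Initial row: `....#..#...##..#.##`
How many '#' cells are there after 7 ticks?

tick 1: .##.#..#.#..#..#..#
tick 2: ..#.#..#.#..#..#..#
tick 3: ..#.#..#.#..#..#..#  (fixed point — unchanged through tick 7)
count of #: 7

7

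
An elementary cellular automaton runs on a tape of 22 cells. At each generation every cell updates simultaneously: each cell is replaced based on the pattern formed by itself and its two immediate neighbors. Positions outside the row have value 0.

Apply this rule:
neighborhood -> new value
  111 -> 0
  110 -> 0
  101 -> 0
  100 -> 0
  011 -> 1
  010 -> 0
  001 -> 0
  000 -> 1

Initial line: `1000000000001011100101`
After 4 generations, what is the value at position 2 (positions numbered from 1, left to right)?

generation 1: 0011111111100010000000
generation 2: 1010000000001000111111
generation 3: 0000111111100010100000
generation 4: 1110100000001000001111
position 2 holds 1

1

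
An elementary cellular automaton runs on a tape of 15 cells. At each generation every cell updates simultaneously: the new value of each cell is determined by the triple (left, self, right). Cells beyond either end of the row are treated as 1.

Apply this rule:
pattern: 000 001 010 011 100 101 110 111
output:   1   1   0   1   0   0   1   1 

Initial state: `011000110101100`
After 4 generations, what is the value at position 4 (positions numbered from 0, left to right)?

generation 1: 011011110001101
generation 2: 011011110111101
generation 3: 011011110111101  (fixed point — unchanged through generation 4)
position 4 holds 1

1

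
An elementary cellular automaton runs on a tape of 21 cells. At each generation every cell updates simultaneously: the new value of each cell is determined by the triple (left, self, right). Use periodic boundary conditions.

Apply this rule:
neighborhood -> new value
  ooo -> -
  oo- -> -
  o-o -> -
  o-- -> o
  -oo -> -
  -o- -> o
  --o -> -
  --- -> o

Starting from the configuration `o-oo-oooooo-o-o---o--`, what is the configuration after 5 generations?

-----------oooooooo--

o-----------o-ooo-oo-
ooooooooooo-o--------
------------oooooooo-
ooooooooooo---------o
-----------oooooooo--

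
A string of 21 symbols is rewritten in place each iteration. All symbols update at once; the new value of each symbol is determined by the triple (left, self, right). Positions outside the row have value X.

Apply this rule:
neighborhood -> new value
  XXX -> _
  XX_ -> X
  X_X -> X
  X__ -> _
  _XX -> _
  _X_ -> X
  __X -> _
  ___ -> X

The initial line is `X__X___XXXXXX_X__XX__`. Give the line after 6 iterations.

_XXX_____X_X_XX_XXX__

X__X_X______XXX___X__
X__XXX_XXXX___X_X_X__
X____XX___X_X_XXXXX__
X_XX__X_X_XXXX____X__
XX_X__XXXX___X_XX_X__
_XXX_____X_X_XX_XXX__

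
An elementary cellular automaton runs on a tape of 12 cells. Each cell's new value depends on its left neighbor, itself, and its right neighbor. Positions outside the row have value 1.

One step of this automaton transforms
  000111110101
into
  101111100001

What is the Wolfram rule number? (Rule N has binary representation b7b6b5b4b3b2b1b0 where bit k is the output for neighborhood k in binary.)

position 4: 111 → 1  (bit 7 = 1)
position 7: 110 → 0  (bit 6 = 0)
position 8: 101 → 0  (bit 5 = 0)
position 0: 100 → 1  (bit 4 = 1)
position 3: 011 → 1  (bit 3 = 1)
position 9: 010 → 0  (bit 2 = 0)
position 2: 001 → 1  (bit 1 = 1)
position 1: 000 → 0  (bit 0 = 0)
bits b7..b0 = 10011010 = 154

154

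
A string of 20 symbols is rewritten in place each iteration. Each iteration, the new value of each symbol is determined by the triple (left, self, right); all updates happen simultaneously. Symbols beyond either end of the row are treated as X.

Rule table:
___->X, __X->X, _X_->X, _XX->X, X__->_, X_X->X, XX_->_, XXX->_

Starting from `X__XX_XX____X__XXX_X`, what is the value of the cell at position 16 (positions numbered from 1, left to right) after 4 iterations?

__XX_XX__XXXX_XX__XX
_XX_XX__XX___XX__XX_
XX_XX__XX__XXX__XX_X
__XX__XX__XX___XX_XX
position 16 holds X

X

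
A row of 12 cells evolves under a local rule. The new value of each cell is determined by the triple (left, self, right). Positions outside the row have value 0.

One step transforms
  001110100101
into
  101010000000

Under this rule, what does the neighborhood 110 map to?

At position 4 the neighborhood is 110; the next row has 1 there.

1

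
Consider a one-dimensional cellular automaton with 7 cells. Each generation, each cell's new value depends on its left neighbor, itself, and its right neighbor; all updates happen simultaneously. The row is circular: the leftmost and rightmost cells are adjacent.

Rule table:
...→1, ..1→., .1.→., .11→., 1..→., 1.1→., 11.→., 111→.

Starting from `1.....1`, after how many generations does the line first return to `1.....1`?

generation 1: ..111..
generation 2: 1.....1

2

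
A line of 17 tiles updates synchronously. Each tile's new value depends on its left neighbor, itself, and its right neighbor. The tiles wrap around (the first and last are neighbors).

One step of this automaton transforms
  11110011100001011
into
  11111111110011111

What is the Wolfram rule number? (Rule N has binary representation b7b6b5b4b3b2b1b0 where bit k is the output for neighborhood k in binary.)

254

position 0: 111 → 1  (bit 7 = 1)
position 3: 110 → 1  (bit 6 = 1)
position 14: 101 → 1  (bit 5 = 1)
position 4: 100 → 1  (bit 4 = 1)
position 6: 011 → 1  (bit 3 = 1)
position 13: 010 → 1  (bit 2 = 1)
position 5: 001 → 1  (bit 1 = 1)
position 10: 000 → 0  (bit 0 = 0)
bits b7..b0 = 11111110 = 254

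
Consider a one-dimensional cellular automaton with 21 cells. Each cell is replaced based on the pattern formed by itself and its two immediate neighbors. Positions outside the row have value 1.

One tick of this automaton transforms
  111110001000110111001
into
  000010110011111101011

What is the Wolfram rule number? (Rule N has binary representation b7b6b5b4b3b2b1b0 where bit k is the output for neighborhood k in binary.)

position 0: 111 → 0  (bit 7 = 0)
position 4: 110 → 1  (bit 6 = 1)
position 14: 101 → 1  (bit 5 = 1)
position 5: 100 → 0  (bit 4 = 0)
position 12: 011 → 1  (bit 3 = 1)
position 8: 010 → 0  (bit 2 = 0)
position 7: 001 → 1  (bit 1 = 1)
position 6: 000 → 1  (bit 0 = 1)
bits b7..b0 = 01101011 = 107

107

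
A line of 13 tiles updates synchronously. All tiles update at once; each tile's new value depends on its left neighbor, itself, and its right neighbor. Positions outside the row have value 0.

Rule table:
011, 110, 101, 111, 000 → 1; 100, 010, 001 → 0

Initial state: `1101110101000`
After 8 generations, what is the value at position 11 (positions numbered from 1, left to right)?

1

1111111010011
1111111100011
1111111101011
1111111110111
1111111111111
1111111111111  (fixed point — unchanged through generation 8)
position 11 holds 1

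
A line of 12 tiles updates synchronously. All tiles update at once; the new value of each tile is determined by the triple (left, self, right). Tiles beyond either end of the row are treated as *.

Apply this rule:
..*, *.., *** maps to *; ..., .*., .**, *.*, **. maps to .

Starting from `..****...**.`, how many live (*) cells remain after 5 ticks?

**.**.*.*...
*........*.*
.*......*...
..*....*.*.*
**.*..*.....
count of *: 4

4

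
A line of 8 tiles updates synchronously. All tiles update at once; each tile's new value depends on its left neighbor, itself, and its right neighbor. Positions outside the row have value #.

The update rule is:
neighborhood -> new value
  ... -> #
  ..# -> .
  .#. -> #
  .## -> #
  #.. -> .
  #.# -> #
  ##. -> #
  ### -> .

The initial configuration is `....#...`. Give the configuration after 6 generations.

.#.##.#.

.##.#.#.
########
........
.######.
##....##
.#.##.#.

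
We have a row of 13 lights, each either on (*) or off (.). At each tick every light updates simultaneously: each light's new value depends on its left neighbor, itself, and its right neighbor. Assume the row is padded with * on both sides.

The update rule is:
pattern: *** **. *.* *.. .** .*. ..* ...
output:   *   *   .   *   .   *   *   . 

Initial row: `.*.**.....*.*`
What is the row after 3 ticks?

tick 1: .*..**...**..
tick 2: .***.**.*.***
tick 3: ..**..*.*..**

..**..*.*..**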